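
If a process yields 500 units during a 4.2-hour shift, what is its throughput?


Throughput = units / time
= 500 / 4.2
= 119.0 units/hour


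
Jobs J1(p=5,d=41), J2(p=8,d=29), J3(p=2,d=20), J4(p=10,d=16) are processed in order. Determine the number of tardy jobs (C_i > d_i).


Completion vs due date:
  J1: C=5, d=41 → on time
  J2: C=13, d=29 → on time
  J3: C=15, d=20 → on time
  J4: C=25, d=16 → TARDY
Tardy jobs: J4
Count = 1


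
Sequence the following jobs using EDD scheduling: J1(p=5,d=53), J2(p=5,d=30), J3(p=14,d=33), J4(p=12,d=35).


EDD: sort by earliest due date
  J2: d=30, p=5
  J3: d=33, p=14
  J4: d=35, p=12
  J1: d=53, p=5
Order: J2 → J3 → J4 → J1


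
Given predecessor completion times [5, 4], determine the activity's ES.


ES = max of all predecessor completion times
Predecessors: [5, 4]
ES = max(5, 4)
= 5


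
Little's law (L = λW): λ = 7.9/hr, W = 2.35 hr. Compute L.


Little's law: L = λ × W
= 7.9 × 2.35
= 18.57


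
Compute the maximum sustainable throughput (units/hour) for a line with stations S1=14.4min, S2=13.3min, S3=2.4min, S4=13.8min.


Bottleneck = longest station time
Station times: [14.4, 13.3, 2.4, 13.8]
Max = 14.4 min
Rate = 60 / 14.4
= 4.17 units/hour (bottleneck: 14.4min)


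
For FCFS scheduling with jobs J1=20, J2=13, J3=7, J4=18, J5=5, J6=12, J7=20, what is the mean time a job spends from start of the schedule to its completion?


Completion times:
  J1: completes at 20
  J2: completes at 33
  J3: completes at 40
  J4: completes at 58
  J5: completes at 63
  J6: completes at 75
  J7: completes at 95
Sum = 384
Average = 384/7
= 54.86


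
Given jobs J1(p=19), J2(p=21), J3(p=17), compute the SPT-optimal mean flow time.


SPT order: J3 → J1 → J2
Completion times:
  J3: C=17
  J1: C=36
  J2: C=57
Sum = 110, n = 3
Mean flow = 110/3
= 36.67


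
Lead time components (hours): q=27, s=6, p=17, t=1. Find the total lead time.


Lead time = queue + setup + processing + transit
= 27 + 6 + 17 + 1
= 51 hours


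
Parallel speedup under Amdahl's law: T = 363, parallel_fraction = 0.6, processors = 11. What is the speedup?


Amdahl's law: T_p = T × ((1-p) + p/N)
= 363 × ((1-0.6) + 0.6/11)
= 363 × (0.40 + 0.0545)
= 363 × 0.4545
= 165.00
Speedup = 363/165.00
= 2.20×


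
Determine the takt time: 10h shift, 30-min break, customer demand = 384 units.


Available = 10×60 - 30 = 570 min
Takt time = 570 / 384
= 1.48 min/unit


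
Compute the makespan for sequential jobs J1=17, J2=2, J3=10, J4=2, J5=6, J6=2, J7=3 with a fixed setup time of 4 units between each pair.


Makespan = Σ processing + (n-1) × setup
= (17 + 2 + 10 + 2 + 6 + 2 + 3) + (7-1)×4
= 42 + 24
= 66 time units


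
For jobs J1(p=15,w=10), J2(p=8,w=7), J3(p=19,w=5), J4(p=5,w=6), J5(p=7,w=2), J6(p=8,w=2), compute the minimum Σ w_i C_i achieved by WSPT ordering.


WSPT order (by p/w): J4 → J2 → J1 → J5 → J3 → J6
  J4: C=5, w·C=6×5=30
  J2: C=13, w·C=7×13=91
  J1: C=28, w·C=10×28=280
  J5: C=35, w·C=2×35=70
  J3: C=54, w·C=5×54=270
  J6: C=62, w·C=2×62=124
Σ w·C = 865
= 865


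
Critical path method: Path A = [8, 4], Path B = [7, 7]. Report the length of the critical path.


Path A: 8 + 4 = 12
Path B: 7 + 7 = 14
Critical path = longest = max(12, 14)
= 14 (Path B)


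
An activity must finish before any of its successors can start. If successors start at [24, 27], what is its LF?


LF = min of all successor start times
Successors start at: [24, 27]
LF = min(24, 27)
= 24


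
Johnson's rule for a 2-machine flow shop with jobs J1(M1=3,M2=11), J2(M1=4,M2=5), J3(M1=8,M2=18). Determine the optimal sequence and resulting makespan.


Johnson's rule:
Group 1 (M1≤M2, sort by M1): ['J1', 'J2', 'J3']
Group 2 (M1>M2, sort desc M2): []
Sequence: J1 → J2 → J3
Makespan calculation:
  J1: M1 done=3, M2 done=14
  J2: M1 done=7, M2 done=19
  J3: M1 done=15, M2 done=37
= Sequence: J1 → J2 → J3, Makespan: 37


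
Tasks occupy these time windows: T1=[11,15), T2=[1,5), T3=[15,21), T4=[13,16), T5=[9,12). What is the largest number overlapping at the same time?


Check each time point for overlaps:
  t=11: 2 tasks active (T1, T5)
Max concurrent = 2


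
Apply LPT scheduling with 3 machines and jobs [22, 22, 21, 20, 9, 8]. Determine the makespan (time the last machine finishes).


Jobs (LPT sorted): [22, 22, 21, 20, 9, 8]
Machines: 3
  J=22 → Machine 1 (load: 0+22=22)
  J=22 → Machine 2 (load: 0+22=22)
  J=21 → Machine 3 (load: 0+21=21)
  J=20 → Machine 3 (load: 21+20=41)
  J=9 → Machine 1 (load: 22+9=31)
  J=8 → Machine 2 (load: 22+8=30)
Machine loads: [31, 30, 41]
Makespan = max = 41 time units


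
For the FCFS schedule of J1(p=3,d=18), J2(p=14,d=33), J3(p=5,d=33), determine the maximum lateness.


Lateness per job (L = C - d):
  J1: C=3, d=18, L=-15
  J2: C=17, d=33, L=-16
  J3: C=22, d=33, L=-11
Lmax = max(-15, -16, -11)
= -11


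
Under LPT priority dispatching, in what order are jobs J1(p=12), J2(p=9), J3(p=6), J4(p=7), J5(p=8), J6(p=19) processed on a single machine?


LPT: sort by longest processing time first
  J6: p=19
  J1: p=12
  J2: p=9
  J5: p=8
  J4: p=7
  J3: p=6
Order: J6 → J1 → J2 → J5 → J4 → J3


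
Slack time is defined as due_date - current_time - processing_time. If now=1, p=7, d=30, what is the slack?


Slack = due - current_time - processing
= 30 - 1 - 7
= 22


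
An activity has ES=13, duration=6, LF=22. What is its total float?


EF = ES + duration = 13 + 6 = 19
LS = LF - duration = 22 - 6 = 16
Total Float = LF - EF = 22 - 19
(or LS - ES = 16 - 13)
= 3


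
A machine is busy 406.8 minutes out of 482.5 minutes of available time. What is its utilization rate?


Utilization = busy / total × 100
= 406.8 / 482.5 × 100
= 84.3%


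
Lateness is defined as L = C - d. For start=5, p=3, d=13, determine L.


Completion = 5 + 3 = 8
Lateness = C - d = 8 - 13
= -5


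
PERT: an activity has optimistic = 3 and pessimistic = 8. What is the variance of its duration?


σ² = ((p - o) / 6)² = (p - o)² / 36
= (8 - 3)² / 36
= 5² / 36
= 25 / 36
= 0.6944


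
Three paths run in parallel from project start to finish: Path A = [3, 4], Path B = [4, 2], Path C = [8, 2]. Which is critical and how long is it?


Path A: 3 + 4 = 7
Path B: 4 + 2 = 6
Path C: 8 + 2 = 10
Critical path = longest = max(7, 6, 10)
= 10 (Path C)


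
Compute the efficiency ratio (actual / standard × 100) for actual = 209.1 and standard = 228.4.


Efficiency = (actual / standard) × 100
= (209.1 / 228.4) × 100
= 91.5%


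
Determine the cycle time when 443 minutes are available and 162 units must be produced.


Cycle time = available time / demand
= 443 / 162
= 2.73 min/unit


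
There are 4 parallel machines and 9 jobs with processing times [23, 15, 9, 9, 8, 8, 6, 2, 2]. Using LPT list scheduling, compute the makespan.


Jobs (LPT sorted): [23, 15, 9, 9, 8, 8, 6, 2, 2]
Machines: 4
  J=23 → Machine 1 (load: 0+23=23)
  J=15 → Machine 2 (load: 0+15=15)
  J=9 → Machine 3 (load: 0+9=9)
  J=9 → Machine 4 (load: 0+9=9)
  J=8 → Machine 3 (load: 9+8=17)
  J=8 → Machine 4 (load: 9+8=17)
  J=6 → Machine 2 (load: 15+6=21)
  J=2 → Machine 3 (load: 17+2=19)
  J=2 → Machine 4 (load: 17+2=19)
Machine loads: [23, 21, 19, 19]
Makespan = max = 23 time units


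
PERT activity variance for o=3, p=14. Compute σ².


σ² = ((p - o) / 6)² = (p - o)² / 36
= (14 - 3)² / 36
= 11² / 36
= 121 / 36
= 3.3611


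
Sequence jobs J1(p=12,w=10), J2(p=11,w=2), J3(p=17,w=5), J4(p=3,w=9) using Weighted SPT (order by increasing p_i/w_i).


WSPT (Smith's rule): sort by p/w ascending
  J4: p/w = 3/9 = 0.333
  J1: p/w = 12/10 = 1.200
  J3: p/w = 17/5 = 3.400
  J2: p/w = 11/2 = 5.500
Order: J4 → J1 → J3 → J2


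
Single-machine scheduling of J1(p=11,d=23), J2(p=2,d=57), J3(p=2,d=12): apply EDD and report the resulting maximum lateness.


EDD order: J3 → J1 → J2
Completion and lateness:
  J3: C=2, d=12, L=2-12=-10
  J1: C=13, d=23, L=13-23=-10
  J2: C=15, d=57, L=15-57=-42
Lmax = max(-10, -10, -42)
= -10


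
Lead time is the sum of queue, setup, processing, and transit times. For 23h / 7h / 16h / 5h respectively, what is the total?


Lead time = queue + setup + processing + transit
= 23 + 7 + 16 + 5
= 51 hours


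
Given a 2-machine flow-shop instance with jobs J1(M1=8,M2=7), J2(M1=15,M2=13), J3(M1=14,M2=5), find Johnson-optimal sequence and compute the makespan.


Johnson's rule:
Group 1 (M1≤M2, sort by M1): []
Group 2 (M1>M2, sort desc M2): ['J2', 'J1', 'J3']
Sequence: J2 → J1 → J3
Makespan calculation:
  J2: M1 done=15, M2 done=28
  J1: M1 done=23, M2 done=35
  J3: M1 done=37, M2 done=42
= Sequence: J2 → J1 → J3, Makespan: 42


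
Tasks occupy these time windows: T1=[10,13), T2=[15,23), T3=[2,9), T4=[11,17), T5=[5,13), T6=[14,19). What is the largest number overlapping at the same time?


Check each time point for overlaps:
  t=11: 3 tasks active (T1, T4, T5)
Max concurrent = 3


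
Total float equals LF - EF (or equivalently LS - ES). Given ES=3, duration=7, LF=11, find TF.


EF = ES + duration = 3 + 7 = 10
LS = LF - duration = 11 - 7 = 4
Total Float = LF - EF = 11 - 10
(or LS - ES = 4 - 3)
= 1


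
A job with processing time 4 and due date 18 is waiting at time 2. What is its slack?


Slack = due - current_time - processing
= 18 - 2 - 4
= 12


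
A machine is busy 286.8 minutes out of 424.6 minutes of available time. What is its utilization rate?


Utilization = busy / total × 100
= 286.8 / 424.6 × 100
= 67.5%


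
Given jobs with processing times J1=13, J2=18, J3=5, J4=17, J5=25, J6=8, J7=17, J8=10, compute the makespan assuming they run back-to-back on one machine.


Sequential makespan: sum all processing times
= 13 + 18 + 5 + 17 + 25 + 8 + 17 + 10
= 113 time units


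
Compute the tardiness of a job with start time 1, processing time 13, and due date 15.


Completion = start + processing = 1 + 13 = 14
Tardiness = max(0, C - d) = max(0, 14 - 15)
= max(0, -1)
= 0


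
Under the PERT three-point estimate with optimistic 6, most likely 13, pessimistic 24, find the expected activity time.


te = (o + 4m + p) / 6
= (6 + 4×13 + 24) / 6
= (6 + 52 + 24) / 6
= 82 / 6
= 13.67


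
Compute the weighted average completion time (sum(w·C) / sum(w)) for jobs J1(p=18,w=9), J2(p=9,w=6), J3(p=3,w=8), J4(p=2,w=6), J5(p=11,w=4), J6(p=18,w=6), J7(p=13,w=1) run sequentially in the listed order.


Completion times:
  J1: C=18, w×C=9×18=162
  J2: C=27, w×C=6×27=162
  J3: C=30, w×C=8×30=240
  J4: C=32, w×C=6×32=192
  J5: C=43, w×C=4×43=172
  J6: C=61, w×C=6×61=366
  J7: C=74, w×C=1×74=74
Sum w×C = 1368
Sum w = 40
Weighted avg = 1368/40
= 34.20


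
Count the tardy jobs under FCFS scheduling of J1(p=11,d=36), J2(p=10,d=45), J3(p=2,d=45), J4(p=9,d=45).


Completion vs due date:
  J1: C=11, d=36 → on time
  J2: C=21, d=45 → on time
  J3: C=23, d=45 → on time
  J4: C=32, d=45 → on time
Tardy jobs: none
Count = 0


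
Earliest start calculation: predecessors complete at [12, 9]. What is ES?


ES = max of all predecessor completion times
Predecessors: [12, 9]
ES = max(12, 9)
= 12


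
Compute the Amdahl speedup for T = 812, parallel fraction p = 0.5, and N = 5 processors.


Amdahl's law: T_p = T × ((1-p) + p/N)
= 812 × ((1-0.5) + 0.5/5)
= 812 × (0.50 + 0.1000)
= 812 × 0.6000
= 487.20
Speedup = 812/487.20
= 1.67×


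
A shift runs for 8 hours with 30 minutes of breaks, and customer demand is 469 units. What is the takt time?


Available = 8×60 - 30 = 450 min
Takt time = 450 / 469
= 0.96 min/unit


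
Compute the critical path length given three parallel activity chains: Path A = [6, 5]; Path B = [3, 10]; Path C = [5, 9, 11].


Path A: 6 + 5 = 11
Path B: 3 + 10 = 13
Path C: 5 + 9 + 11 = 25
Critical path = longest = max(11, 13, 25)
= 25 (Path C)


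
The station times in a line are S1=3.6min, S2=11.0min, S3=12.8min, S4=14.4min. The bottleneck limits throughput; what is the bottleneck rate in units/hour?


Bottleneck = longest station time
Station times: [3.6, 11.0, 12.8, 14.4]
Max = 14.4 min
Rate = 60 / 14.4
= 4.17 units/hour (bottleneck: 14.4min)


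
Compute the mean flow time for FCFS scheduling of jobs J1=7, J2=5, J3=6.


Completion times:
  J1: completes at 7
  J2: completes at 12
  J3: completes at 18
Sum = 37
Average = 37/3
= 12.33


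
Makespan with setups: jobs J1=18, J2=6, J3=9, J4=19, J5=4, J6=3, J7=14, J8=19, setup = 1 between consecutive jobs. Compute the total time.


Makespan = Σ processing + (n-1) × setup
= (18 + 6 + 9 + 19 + 4 + 3 + 14 + 19) + (8-1)×1
= 92 + 7
= 99 time units


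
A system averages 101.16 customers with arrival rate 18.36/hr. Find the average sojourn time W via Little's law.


Little's law: L = λW → W = L / λ
= 101.16 / 18.36
= 5.51 hours


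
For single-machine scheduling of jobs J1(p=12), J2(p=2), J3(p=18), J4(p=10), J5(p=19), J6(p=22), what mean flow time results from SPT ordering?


SPT order: J2 → J4 → J1 → J3 → J5 → J6
Completion times:
  J2: C=2
  J4: C=12
  J1: C=24
  J3: C=42
  J5: C=61
  J6: C=83
Sum = 224, n = 6
Mean flow = 224/6
= 37.33


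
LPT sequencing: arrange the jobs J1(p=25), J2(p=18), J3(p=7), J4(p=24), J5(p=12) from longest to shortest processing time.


LPT: sort by longest processing time first
  J1: p=25
  J4: p=24
  J2: p=18
  J5: p=12
  J3: p=7
Order: J1 → J4 → J2 → J5 → J3


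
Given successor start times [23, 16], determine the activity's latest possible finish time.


LF = min of all successor start times
Successors start at: [23, 16]
LF = min(23, 16)
= 16


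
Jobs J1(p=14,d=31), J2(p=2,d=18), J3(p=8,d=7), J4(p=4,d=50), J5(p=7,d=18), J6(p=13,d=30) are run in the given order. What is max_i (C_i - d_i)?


Lateness per job (L = C - d):
  J1: C=14, d=31, L=-17
  J2: C=16, d=18, L=-2
  J3: C=24, d=7, L=17
  J4: C=28, d=50, L=-22
  J5: C=35, d=18, L=17
  J6: C=48, d=30, L=18
Lmax = max(-17, -2, 17, -22, 17, 18)
= 18


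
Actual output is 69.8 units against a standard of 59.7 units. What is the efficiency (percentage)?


Efficiency = (actual / standard) × 100
= (69.8 / 59.7) × 100
= 116.9%


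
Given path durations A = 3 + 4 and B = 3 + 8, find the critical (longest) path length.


Path A: 3 + 4 = 7
Path B: 3 + 8 = 11
Critical path = longest = max(7, 11)
= 11 (Path B)


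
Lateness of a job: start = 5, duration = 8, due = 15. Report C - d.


Completion = 5 + 8 = 13
Lateness = C - d = 13 - 15
= -2


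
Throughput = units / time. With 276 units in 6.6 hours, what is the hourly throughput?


Throughput = units / time
= 276 / 6.6
= 41.8 units/hour


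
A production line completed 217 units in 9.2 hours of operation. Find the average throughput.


Throughput = units / time
= 217 / 9.2
= 23.6 units/hour


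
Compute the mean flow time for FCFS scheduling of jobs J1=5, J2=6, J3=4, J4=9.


Completion times:
  J1: completes at 5
  J2: completes at 11
  J3: completes at 15
  J4: completes at 24
Sum = 55
Average = 55/4
= 13.75


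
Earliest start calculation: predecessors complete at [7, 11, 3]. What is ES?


ES = max of all predecessor completion times
Predecessors: [7, 11, 3]
ES = max(7, 11, 3)
= 11


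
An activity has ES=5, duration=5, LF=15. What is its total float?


EF = ES + duration = 5 + 5 = 10
LS = LF - duration = 15 - 5 = 10
Total Float = LF - EF = 15 - 10
(or LS - ES = 10 - 5)
= 5


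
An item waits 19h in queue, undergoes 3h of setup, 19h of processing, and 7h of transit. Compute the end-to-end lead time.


Lead time = queue + setup + processing + transit
= 19 + 3 + 19 + 7
= 48 hours


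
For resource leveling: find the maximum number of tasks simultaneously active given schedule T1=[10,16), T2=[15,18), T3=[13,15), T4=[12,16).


Check each time point for overlaps:
  t=13: 3 tasks active (T1, T3, T4)
Max concurrent = 3


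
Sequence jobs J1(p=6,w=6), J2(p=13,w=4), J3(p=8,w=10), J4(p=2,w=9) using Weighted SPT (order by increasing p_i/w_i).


WSPT (Smith's rule): sort by p/w ascending
  J4: p/w = 2/9 = 0.222
  J3: p/w = 8/10 = 0.800
  J1: p/w = 6/6 = 1.000
  J2: p/w = 13/4 = 3.250
Order: J4 → J3 → J1 → J2


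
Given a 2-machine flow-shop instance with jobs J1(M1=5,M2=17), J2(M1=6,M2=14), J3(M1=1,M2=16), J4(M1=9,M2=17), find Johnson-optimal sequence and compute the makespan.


Johnson's rule:
Group 1 (M1≤M2, sort by M1): ['J3', 'J1', 'J2', 'J4']
Group 2 (M1>M2, sort desc M2): []
Sequence: J3 → J1 → J2 → J4
Makespan calculation:
  J3: M1 done=1, M2 done=17
  J1: M1 done=6, M2 done=34
  J2: M1 done=12, M2 done=48
  J4: M1 done=21, M2 done=65
= Sequence: J3 → J1 → J2 → J4, Makespan: 65


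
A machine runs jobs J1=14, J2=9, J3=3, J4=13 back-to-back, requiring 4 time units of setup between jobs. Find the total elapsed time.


Makespan = Σ processing + (n-1) × setup
= (14 + 9 + 3 + 13) + (4-1)×4
= 39 + 12
= 51 time units


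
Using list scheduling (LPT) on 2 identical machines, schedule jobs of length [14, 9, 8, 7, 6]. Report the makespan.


Jobs (LPT sorted): [14, 9, 8, 7, 6]
Machines: 2
  J=14 → Machine 1 (load: 0+14=14)
  J=9 → Machine 2 (load: 0+9=9)
  J=8 → Machine 2 (load: 9+8=17)
  J=7 → Machine 1 (load: 14+7=21)
  J=6 → Machine 2 (load: 17+6=23)
Machine loads: [21, 23]
Makespan = max = 23 time units


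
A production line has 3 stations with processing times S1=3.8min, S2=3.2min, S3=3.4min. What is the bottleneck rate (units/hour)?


Bottleneck = longest station time
Station times: [3.8, 3.2, 3.4]
Max = 3.8 min
Rate = 60 / 3.8
= 15.79 units/hour (bottleneck: 3.8min)


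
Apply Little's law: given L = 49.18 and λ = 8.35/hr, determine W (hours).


Little's law: L = λW → W = L / λ
= 49.18 / 8.35
= 5.89 hours


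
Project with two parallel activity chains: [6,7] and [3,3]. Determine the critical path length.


Path A: 6 + 7 = 13
Path B: 3 + 3 = 6
Critical path = longest = max(13, 6)
= 13 (Path A)


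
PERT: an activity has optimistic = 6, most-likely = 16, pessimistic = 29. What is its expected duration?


te = (o + 4m + p) / 6
= (6 + 4×16 + 29) / 6
= (6 + 64 + 29) / 6
= 99 / 6
= 16.50


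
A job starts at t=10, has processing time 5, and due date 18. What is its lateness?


Completion = 10 + 5 = 15
Lateness = C - d = 15 - 18
= -3


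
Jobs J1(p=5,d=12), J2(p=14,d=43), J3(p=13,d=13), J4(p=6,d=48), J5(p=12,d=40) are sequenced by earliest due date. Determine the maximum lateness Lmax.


EDD order: J1 → J3 → J5 → J2 → J4
Completion and lateness:
  J1: C=5, d=12, L=5-12=-7
  J3: C=18, d=13, L=18-13=5
  J5: C=30, d=40, L=30-40=-10
  J2: C=44, d=43, L=44-43=1
  J4: C=50, d=48, L=50-48=2
Lmax = max(-7, 5, -10, 1, 2)
= 5


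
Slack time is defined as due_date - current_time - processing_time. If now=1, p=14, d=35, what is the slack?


Slack = due - current_time - processing
= 35 - 1 - 14
= 20


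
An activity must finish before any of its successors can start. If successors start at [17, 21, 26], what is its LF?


LF = min of all successor start times
Successors start at: [17, 21, 26]
LF = min(17, 21, 26)
= 17


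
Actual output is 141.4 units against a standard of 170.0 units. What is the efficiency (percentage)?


Efficiency = (actual / standard) × 100
= (141.4 / 170.0) × 100
= 83.2%


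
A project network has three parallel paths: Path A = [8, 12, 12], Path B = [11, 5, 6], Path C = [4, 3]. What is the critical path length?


Path A: 8 + 12 + 12 = 32
Path B: 11 + 5 + 6 = 22
Path C: 4 + 3 = 7
Critical path = longest = max(32, 22, 7)
= 32 (Path A)


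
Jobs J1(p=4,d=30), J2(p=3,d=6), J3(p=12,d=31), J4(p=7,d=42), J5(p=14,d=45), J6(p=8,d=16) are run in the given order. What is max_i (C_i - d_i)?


Lateness per job (L = C - d):
  J1: C=4, d=30, L=-26
  J2: C=7, d=6, L=1
  J3: C=19, d=31, L=-12
  J4: C=26, d=42, L=-16
  J5: C=40, d=45, L=-5
  J6: C=48, d=16, L=32
Lmax = max(-26, 1, -12, -16, -5, 32)
= 32


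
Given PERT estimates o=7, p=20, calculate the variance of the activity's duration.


σ² = ((p - o) / 6)² = (p - o)² / 36
= (20 - 7)² / 36
= 13² / 36
= 169 / 36
= 4.6944


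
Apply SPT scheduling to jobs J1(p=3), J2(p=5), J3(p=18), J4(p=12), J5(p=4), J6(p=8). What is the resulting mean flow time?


SPT order: J1 → J5 → J2 → J6 → J4 → J3
Completion times:
  J1: C=3
  J5: C=7
  J2: C=12
  J6: C=20
  J4: C=32
  J3: C=50
Sum = 124, n = 6
Mean flow = 124/6
= 20.67


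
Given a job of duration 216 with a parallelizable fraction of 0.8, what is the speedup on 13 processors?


Amdahl's law: T_p = T × ((1-p) + p/N)
= 216 × ((1-0.8) + 0.8/13)
= 216 × (0.20 + 0.0615)
= 216 × 0.2615
= 56.49
Speedup = 216/56.49
= 3.82×


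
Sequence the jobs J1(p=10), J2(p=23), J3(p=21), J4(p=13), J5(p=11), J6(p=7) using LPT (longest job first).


LPT: sort by longest processing time first
  J2: p=23
  J3: p=21
  J4: p=13
  J5: p=11
  J1: p=10
  J6: p=7
Order: J2 → J3 → J4 → J5 → J1 → J6


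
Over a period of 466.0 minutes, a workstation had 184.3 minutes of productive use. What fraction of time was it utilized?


Utilization = busy / total × 100
= 184.3 / 466.0 × 100
= 39.5%


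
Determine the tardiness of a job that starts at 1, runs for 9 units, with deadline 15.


Completion = start + processing = 1 + 9 = 10
Tardiness = max(0, C - d) = max(0, 10 - 15)
= max(0, -5)
= 0


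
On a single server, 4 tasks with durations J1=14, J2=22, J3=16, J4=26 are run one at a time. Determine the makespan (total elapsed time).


Sequential makespan: sum all processing times
= 14 + 22 + 16 + 26
= 78 time units


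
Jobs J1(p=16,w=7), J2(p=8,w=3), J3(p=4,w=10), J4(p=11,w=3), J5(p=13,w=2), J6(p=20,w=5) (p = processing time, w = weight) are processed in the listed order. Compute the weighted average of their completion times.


Completion times:
  J1: C=16, w×C=7×16=112
  J2: C=24, w×C=3×24=72
  J3: C=28, w×C=10×28=280
  J4: C=39, w×C=3×39=117
  J5: C=52, w×C=2×52=104
  J6: C=72, w×C=5×72=360
Sum w×C = 1045
Sum w = 30
Weighted avg = 1045/30
= 34.83


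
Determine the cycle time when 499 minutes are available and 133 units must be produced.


Cycle time = available time / demand
= 499 / 133
= 3.75 min/unit


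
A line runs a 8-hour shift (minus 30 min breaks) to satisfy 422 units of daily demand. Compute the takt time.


Available = 8×60 - 30 = 450 min
Takt time = 450 / 422
= 1.07 min/unit


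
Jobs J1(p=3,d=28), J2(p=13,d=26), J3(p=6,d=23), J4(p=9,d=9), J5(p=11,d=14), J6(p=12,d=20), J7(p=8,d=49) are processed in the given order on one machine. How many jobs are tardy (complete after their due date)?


Completion vs due date:
  J1: C=3, d=28 → on time
  J2: C=16, d=26 → on time
  J3: C=22, d=23 → on time
  J4: C=31, d=9 → TARDY
  J5: C=42, d=14 → TARDY
  J6: C=54, d=20 → TARDY
  J7: C=62, d=49 → TARDY
Tardy jobs: J4, J5, J6, J7
Count = 4


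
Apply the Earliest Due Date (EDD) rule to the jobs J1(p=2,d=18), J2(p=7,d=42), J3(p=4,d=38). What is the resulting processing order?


EDD: sort by earliest due date
  J1: d=18, p=2
  J3: d=38, p=4
  J2: d=42, p=7
Order: J1 → J3 → J2


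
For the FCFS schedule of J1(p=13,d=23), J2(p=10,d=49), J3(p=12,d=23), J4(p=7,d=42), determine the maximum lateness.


Lateness per job (L = C - d):
  J1: C=13, d=23, L=-10
  J2: C=23, d=49, L=-26
  J3: C=35, d=23, L=12
  J4: C=42, d=42, L=0
Lmax = max(-10, -26, 12, 0)
= 12


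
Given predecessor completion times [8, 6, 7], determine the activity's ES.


ES = max of all predecessor completion times
Predecessors: [8, 6, 7]
ES = max(8, 6, 7)
= 8


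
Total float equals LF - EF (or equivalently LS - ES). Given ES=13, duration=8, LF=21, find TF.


EF = ES + duration = 13 + 8 = 21
LS = LF - duration = 21 - 8 = 13
Total Float = LF - EF = 21 - 21
(or LS - ES = 13 - 13)
= 0


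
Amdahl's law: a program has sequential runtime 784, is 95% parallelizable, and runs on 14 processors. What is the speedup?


Amdahl's law: T_p = T × ((1-p) + p/N)
= 784 × ((1-0.95) + 0.95/14)
= 784 × (0.05 + 0.0679)
= 784 × 0.1179
= 92.40
Speedup = 784/92.40
= 8.48×


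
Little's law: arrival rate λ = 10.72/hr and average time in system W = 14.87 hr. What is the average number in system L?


Little's law: L = λ × W
= 10.72 × 14.87
= 159.41


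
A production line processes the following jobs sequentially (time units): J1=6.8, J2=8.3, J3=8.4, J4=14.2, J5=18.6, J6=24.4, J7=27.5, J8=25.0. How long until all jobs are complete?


Sequential makespan: sum all processing times
= 6.8 + 8.3 + 8.4 + 14.2 + 18.6 + 24.4 + 27.5 + 25.0
= 133.2 time units


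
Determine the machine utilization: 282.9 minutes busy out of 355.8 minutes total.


Utilization = busy / total × 100
= 282.9 / 355.8 × 100
= 79.5%


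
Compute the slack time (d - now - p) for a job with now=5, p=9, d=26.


Slack = due - current_time - processing
= 26 - 5 - 9
= 12


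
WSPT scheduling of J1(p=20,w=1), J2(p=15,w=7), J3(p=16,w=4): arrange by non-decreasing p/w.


WSPT (Smith's rule): sort by p/w ascending
  J2: p/w = 15/7 = 2.143
  J3: p/w = 16/4 = 4.000
  J1: p/w = 20/1 = 20.000
Order: J2 → J3 → J1


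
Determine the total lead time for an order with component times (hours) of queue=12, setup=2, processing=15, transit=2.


Lead time = queue + setup + processing + transit
= 12 + 2 + 15 + 2
= 31 hours


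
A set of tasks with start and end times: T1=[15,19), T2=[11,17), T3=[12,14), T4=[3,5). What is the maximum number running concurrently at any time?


Check each time point for overlaps:
  t=12: 2 tasks active (T2, T3)
Max concurrent = 2


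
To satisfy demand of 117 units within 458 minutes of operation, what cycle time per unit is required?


Cycle time = available time / demand
= 458 / 117
= 3.91 min/unit


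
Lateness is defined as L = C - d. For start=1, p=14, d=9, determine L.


Completion = 1 + 14 = 15
Lateness = C - d = 15 - 9
= 6


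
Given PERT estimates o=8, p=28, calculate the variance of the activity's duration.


σ² = ((p - o) / 6)² = (p - o)² / 36
= (28 - 8)² / 36
= 20² / 36
= 400 / 36
= 11.1111


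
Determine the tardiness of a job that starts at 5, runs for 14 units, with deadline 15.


Completion = start + processing = 5 + 14 = 19
Tardiness = max(0, C - d) = max(0, 19 - 15)
= max(0, 4)
= 4


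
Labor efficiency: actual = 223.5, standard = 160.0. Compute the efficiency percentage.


Efficiency = (actual / standard) × 100
= (223.5 / 160.0) × 100
= 139.7%


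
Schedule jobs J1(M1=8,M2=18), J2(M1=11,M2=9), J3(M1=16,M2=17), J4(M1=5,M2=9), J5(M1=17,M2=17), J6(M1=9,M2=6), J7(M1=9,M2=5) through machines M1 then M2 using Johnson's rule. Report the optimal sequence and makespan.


Johnson's rule:
Group 1 (M1≤M2, sort by M1): ['J4', 'J1', 'J3', 'J5']
Group 2 (M1>M2, sort desc M2): ['J2', 'J6', 'J7']
Sequence: J4 → J1 → J3 → J5 → J2 → J6 → J7
Makespan calculation:
  J4: M1 done=5, M2 done=14
  J1: M1 done=13, M2 done=32
  J3: M1 done=29, M2 done=49
  J5: M1 done=46, M2 done=66
  J2: M1 done=57, M2 done=75
  J6: M1 done=66, M2 done=81
  J7: M1 done=75, M2 done=86
= Sequence: J4 → J1 → J3 → J5 → J2 → J6 → J7, Makespan: 86


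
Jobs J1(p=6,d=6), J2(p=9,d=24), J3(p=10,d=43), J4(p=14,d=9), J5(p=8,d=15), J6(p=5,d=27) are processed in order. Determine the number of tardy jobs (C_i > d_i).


Completion vs due date:
  J1: C=6, d=6 → on time
  J2: C=15, d=24 → on time
  J3: C=25, d=43 → on time
  J4: C=39, d=9 → TARDY
  J5: C=47, d=15 → TARDY
  J6: C=52, d=27 → TARDY
Tardy jobs: J4, J5, J6
Count = 3


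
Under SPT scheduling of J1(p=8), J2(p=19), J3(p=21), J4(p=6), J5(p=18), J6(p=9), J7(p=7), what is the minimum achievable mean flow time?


SPT order: J4 → J7 → J1 → J6 → J5 → J2 → J3
Completion times:
  J4: C=6
  J7: C=13
  J1: C=21
  J6: C=30
  J5: C=48
  J2: C=67
  J3: C=88
Sum = 273, n = 7
Mean flow = 273/7
= 39.00


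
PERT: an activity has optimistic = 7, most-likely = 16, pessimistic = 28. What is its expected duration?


te = (o + 4m + p) / 6
= (7 + 4×16 + 28) / 6
= (7 + 64 + 28) / 6
= 99 / 6
= 16.50


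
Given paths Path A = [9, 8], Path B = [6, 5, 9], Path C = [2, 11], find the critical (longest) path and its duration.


Path A: 9 + 8 = 17
Path B: 6 + 5 + 9 = 20
Path C: 2 + 11 = 13
Critical path = longest = max(17, 20, 13)
= 20 (Path B)


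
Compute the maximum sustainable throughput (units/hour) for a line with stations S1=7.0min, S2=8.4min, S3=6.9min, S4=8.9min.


Bottleneck = longest station time
Station times: [7.0, 8.4, 6.9, 8.9]
Max = 8.9 min
Rate = 60 / 8.9
= 6.74 units/hour (bottleneck: 8.9min)


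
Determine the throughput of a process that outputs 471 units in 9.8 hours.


Throughput = units / time
= 471 / 9.8
= 48.1 units/hour


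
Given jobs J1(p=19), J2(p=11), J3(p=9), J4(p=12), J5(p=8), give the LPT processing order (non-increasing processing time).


LPT: sort by longest processing time first
  J1: p=19
  J4: p=12
  J2: p=11
  J3: p=9
  J5: p=8
Order: J1 → J4 → J2 → J3 → J5


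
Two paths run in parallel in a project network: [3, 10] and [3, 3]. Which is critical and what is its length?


Path A: 3 + 10 = 13
Path B: 3 + 3 = 6
Critical path = longest = max(13, 6)
= 13 (Path A)


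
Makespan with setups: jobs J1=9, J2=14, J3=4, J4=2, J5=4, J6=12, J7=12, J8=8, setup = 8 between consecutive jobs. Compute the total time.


Makespan = Σ processing + (n-1) × setup
= (9 + 14 + 4 + 2 + 4 + 12 + 12 + 8) + (8-1)×8
= 65 + 56
= 121 time units


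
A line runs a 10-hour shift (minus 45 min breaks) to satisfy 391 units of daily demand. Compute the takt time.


Available = 10×60 - 45 = 555 min
Takt time = 555 / 391
= 1.42 min/unit


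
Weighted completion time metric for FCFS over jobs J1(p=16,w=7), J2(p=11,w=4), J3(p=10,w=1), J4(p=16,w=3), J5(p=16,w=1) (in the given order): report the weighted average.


Completion times:
  J1: C=16, w×C=7×16=112
  J2: C=27, w×C=4×27=108
  J3: C=37, w×C=1×37=37
  J4: C=53, w×C=3×53=159
  J5: C=69, w×C=1×69=69
Sum w×C = 485
Sum w = 16
Weighted avg = 485/16
= 30.31


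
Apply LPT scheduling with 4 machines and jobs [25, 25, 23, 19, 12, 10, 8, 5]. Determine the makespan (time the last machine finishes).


Jobs (LPT sorted): [25, 25, 23, 19, 12, 10, 8, 5]
Machines: 4
  J=25 → Machine 1 (load: 0+25=25)
  J=25 → Machine 2 (load: 0+25=25)
  J=23 → Machine 3 (load: 0+23=23)
  J=19 → Machine 4 (load: 0+19=19)
  J=12 → Machine 4 (load: 19+12=31)
  J=10 → Machine 3 (load: 23+10=33)
  J=8 → Machine 1 (load: 25+8=33)
  J=5 → Machine 2 (load: 25+5=30)
Machine loads: [33, 30, 33, 31]
Makespan = max = 33 time units


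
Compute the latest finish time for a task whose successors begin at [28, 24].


LF = min of all successor start times
Successors start at: [28, 24]
LF = min(28, 24)
= 24


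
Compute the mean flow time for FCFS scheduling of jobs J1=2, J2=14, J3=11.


Completion times:
  J1: completes at 2
  J2: completes at 16
  J3: completes at 27
Sum = 45
Average = 45/3
= 15.00


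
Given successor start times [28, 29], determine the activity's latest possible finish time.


LF = min of all successor start times
Successors start at: [28, 29]
LF = min(28, 29)
= 28


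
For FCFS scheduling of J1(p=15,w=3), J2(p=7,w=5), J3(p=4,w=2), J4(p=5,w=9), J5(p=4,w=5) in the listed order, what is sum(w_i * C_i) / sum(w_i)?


Completion times:
  J1: C=15, w×C=3×15=45
  J2: C=22, w×C=5×22=110
  J3: C=26, w×C=2×26=52
  J4: C=31, w×C=9×31=279
  J5: C=35, w×C=5×35=175
Sum w×C = 661
Sum w = 24
Weighted avg = 661/24
= 27.54


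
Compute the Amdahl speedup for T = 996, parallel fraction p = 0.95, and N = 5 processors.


Amdahl's law: T_p = T × ((1-p) + p/N)
= 996 × ((1-0.95) + 0.95/5)
= 996 × (0.05 + 0.1900)
= 996 × 0.2400
= 239.04
Speedup = 996/239.04
= 4.17×


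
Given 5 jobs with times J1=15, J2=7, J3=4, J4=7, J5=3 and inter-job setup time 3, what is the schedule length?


Makespan = Σ processing + (n-1) × setup
= (15 + 7 + 4 + 7 + 3) + (5-1)×3
= 36 + 12
= 48 time units


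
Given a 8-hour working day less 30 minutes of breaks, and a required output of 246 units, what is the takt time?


Available = 8×60 - 30 = 450 min
Takt time = 450 / 246
= 1.83 min/unit


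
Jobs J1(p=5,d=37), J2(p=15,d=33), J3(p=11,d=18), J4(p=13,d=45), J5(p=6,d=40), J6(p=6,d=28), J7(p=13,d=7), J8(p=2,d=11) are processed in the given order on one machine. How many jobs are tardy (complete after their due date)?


Completion vs due date:
  J1: C=5, d=37 → on time
  J2: C=20, d=33 → on time
  J3: C=31, d=18 → TARDY
  J4: C=44, d=45 → on time
  J5: C=50, d=40 → TARDY
  J6: C=56, d=28 → TARDY
  J7: C=69, d=7 → TARDY
  J8: C=71, d=11 → TARDY
Tardy jobs: J3, J5, J6, J7, J8
Count = 5


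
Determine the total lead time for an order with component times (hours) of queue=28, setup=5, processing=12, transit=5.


Lead time = queue + setup + processing + transit
= 28 + 5 + 12 + 5
= 50 hours


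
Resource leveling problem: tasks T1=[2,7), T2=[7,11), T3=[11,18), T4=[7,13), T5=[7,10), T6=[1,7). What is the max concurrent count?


Check each time point for overlaps:
  t=7: 3 tasks active (T2, T4, T5)
Max concurrent = 3


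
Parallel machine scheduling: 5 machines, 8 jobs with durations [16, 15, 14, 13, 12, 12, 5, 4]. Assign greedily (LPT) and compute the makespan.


Jobs (LPT sorted): [16, 15, 14, 13, 12, 12, 5, 4]
Machines: 5
  J=16 → Machine 1 (load: 0+16=16)
  J=15 → Machine 2 (load: 0+15=15)
  J=14 → Machine 3 (load: 0+14=14)
  J=13 → Machine 4 (load: 0+13=13)
  J=12 → Machine 5 (load: 0+12=12)
  J=12 → Machine 5 (load: 12+12=24)
  J=5 → Machine 4 (load: 13+5=18)
  J=4 → Machine 3 (load: 14+4=18)
Machine loads: [16, 15, 18, 18, 24]
Makespan = max = 24 time units


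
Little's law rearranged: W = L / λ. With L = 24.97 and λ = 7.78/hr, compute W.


Little's law: L = λW → W = L / λ
= 24.97 / 7.78
= 3.21 hours


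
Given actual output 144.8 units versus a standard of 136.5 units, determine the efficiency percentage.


Efficiency = (actual / standard) × 100
= (144.8 / 136.5) × 100
= 106.1%


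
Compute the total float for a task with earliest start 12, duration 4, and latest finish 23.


EF = ES + duration = 12 + 4 = 16
LS = LF - duration = 23 - 4 = 19
Total Float = LF - EF = 23 - 16
(or LS - ES = 19 - 12)
= 7


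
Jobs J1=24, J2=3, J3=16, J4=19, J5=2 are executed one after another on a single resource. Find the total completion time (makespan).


Sequential makespan: sum all processing times
= 24 + 3 + 16 + 19 + 2
= 64 time units


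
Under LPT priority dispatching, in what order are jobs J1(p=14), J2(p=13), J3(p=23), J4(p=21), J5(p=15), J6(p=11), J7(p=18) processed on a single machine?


LPT: sort by longest processing time first
  J3: p=23
  J4: p=21
  J7: p=18
  J5: p=15
  J1: p=14
  J2: p=13
  J6: p=11
Order: J3 → J4 → J7 → J5 → J1 → J2 → J6


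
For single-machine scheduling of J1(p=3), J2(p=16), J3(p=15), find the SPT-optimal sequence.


SPT: sort by shortest processing time
  J1: p=3
  J3: p=15
  J2: p=16
Order: J1 → J3 → J2


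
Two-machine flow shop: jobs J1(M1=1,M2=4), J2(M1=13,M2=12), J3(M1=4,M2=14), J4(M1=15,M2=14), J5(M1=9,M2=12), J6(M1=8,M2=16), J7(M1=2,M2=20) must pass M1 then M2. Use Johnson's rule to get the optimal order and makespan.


Johnson's rule:
Group 1 (M1≤M2, sort by M1): ['J1', 'J7', 'J3', 'J6', 'J5']
Group 2 (M1>M2, sort desc M2): ['J4', 'J2']
Sequence: J1 → J7 → J3 → J6 → J5 → J4 → J2
Makespan calculation:
  J1: M1 done=1, M2 done=5
  J7: M1 done=3, M2 done=25
  J3: M1 done=7, M2 done=39
  J6: M1 done=15, M2 done=55
  J5: M1 done=24, M2 done=67
  J4: M1 done=39, M2 done=81
  J2: M1 done=52, M2 done=93
= Sequence: J1 → J7 → J3 → J6 → J5 → J4 → J2, Makespan: 93


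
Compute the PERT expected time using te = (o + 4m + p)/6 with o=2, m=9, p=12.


te = (o + 4m + p) / 6
= (2 + 4×9 + 12) / 6
= (2 + 36 + 12) / 6
= 50 / 6
= 8.33


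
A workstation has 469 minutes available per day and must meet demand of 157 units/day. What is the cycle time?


Cycle time = available time / demand
= 469 / 157
= 2.99 min/unit


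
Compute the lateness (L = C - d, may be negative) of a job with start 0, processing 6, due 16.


Completion = 0 + 6 = 6
Lateness = C - d = 6 - 16
= -10


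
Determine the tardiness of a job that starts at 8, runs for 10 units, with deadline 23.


Completion = start + processing = 8 + 10 = 18
Tardiness = max(0, C - d) = max(0, 18 - 23)
= max(0, -5)
= 0


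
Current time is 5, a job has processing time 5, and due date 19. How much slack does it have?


Slack = due - current_time - processing
= 19 - 5 - 5
= 9


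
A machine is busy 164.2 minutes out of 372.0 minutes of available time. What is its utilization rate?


Utilization = busy / total × 100
= 164.2 / 372.0 × 100
= 44.1%


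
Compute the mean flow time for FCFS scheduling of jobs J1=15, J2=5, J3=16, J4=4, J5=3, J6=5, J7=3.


Completion times:
  J1: completes at 15
  J2: completes at 20
  J3: completes at 36
  J4: completes at 40
  J5: completes at 43
  J6: completes at 48
  J7: completes at 51
Sum = 253
Average = 253/7
= 36.14


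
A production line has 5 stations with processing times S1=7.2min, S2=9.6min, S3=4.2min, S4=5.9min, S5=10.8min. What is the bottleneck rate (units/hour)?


Bottleneck = longest station time
Station times: [7.2, 9.6, 4.2, 5.9, 10.8]
Max = 10.8 min
Rate = 60 / 10.8
= 5.56 units/hour (bottleneck: 10.8min)


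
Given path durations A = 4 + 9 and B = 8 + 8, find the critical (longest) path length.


Path A: 4 + 9 = 13
Path B: 8 + 8 = 16
Critical path = longest = max(13, 16)
= 16 (Path B)


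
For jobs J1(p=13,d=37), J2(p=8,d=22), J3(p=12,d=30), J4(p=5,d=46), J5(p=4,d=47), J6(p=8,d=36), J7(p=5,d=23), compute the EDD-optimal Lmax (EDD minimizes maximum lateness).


EDD order: J2 → J7 → J3 → J6 → J1 → J4 → J5
Completion and lateness:
  J2: C=8, d=22, L=8-22=-14
  J7: C=13, d=23, L=13-23=-10
  J3: C=25, d=30, L=25-30=-5
  J6: C=33, d=36, L=33-36=-3
  J1: C=46, d=37, L=46-37=9
  J4: C=51, d=46, L=51-46=5
  J5: C=55, d=47, L=55-47=8
Lmax = max(-14, -10, -5, -3, 9, 5, 8)
= 9


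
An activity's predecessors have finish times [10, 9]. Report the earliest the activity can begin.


ES = max of all predecessor completion times
Predecessors: [10, 9]
ES = max(10, 9)
= 10


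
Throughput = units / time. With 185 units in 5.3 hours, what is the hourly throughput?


Throughput = units / time
= 185 / 5.3
= 34.9 units/hour


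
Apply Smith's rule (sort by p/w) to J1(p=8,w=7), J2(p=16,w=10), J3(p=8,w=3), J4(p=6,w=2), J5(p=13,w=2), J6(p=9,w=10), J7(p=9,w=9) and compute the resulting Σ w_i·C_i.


WSPT order (by p/w): J6 → J7 → J1 → J2 → J3 → J4 → J5
  J6: C=9, w·C=10×9=90
  J7: C=18, w·C=9×18=162
  J1: C=26, w·C=7×26=182
  J2: C=42, w·C=10×42=420
  J3: C=50, w·C=3×50=150
  J4: C=56, w·C=2×56=112
  J5: C=69, w·C=2×69=138
Σ w·C = 1254
= 1254


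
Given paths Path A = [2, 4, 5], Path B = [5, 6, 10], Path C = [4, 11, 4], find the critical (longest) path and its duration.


Path A: 2 + 4 + 5 = 11
Path B: 5 + 6 + 10 = 21
Path C: 4 + 11 + 4 = 19
Critical path = longest = max(11, 21, 19)
= 21 (Path B)


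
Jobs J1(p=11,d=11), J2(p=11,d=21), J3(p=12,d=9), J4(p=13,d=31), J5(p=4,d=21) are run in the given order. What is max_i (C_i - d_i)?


Lateness per job (L = C - d):
  J1: C=11, d=11, L=0
  J2: C=22, d=21, L=1
  J3: C=34, d=9, L=25
  J4: C=47, d=31, L=16
  J5: C=51, d=21, L=30
Lmax = max(0, 1, 25, 16, 30)
= 30
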